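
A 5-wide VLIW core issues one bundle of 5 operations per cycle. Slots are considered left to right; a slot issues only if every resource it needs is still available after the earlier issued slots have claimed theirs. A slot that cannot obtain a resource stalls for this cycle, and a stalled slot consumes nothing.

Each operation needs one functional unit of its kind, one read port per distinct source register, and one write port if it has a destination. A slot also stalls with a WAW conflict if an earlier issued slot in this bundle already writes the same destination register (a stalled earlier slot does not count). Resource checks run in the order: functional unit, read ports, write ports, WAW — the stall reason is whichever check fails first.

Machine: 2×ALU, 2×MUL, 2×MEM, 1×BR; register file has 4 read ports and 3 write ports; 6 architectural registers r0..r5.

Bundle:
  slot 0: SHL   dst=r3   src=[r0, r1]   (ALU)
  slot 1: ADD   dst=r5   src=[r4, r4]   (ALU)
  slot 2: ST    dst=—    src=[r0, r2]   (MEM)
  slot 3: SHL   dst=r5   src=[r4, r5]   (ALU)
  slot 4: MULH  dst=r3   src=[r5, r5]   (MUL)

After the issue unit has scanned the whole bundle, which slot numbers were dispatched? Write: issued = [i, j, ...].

issued = [0, 1]

#0 ALU src=r0,r1 dispatched  <A:1 Mu:2 Ld:2 B:1 rd:2 wr:2>
#1 ALU src=r4,r4 dispatched  <A:0 Mu:2 Ld:2 B:1 rd:1 wr:1>
#2 MEM src=r0,r2 held:RD_PORT  <A:0 Mu:2 Ld:2 B:1 rd:1 wr:1>
#3 ALU src=r4,r5 held:FU  <A:0 Mu:2 Ld:2 B:1 rd:1 wr:1>
#4 MUL src=r5,r5 held:WAW  <A:0 Mu:2 Ld:2 B:1 rd:1 wr:1>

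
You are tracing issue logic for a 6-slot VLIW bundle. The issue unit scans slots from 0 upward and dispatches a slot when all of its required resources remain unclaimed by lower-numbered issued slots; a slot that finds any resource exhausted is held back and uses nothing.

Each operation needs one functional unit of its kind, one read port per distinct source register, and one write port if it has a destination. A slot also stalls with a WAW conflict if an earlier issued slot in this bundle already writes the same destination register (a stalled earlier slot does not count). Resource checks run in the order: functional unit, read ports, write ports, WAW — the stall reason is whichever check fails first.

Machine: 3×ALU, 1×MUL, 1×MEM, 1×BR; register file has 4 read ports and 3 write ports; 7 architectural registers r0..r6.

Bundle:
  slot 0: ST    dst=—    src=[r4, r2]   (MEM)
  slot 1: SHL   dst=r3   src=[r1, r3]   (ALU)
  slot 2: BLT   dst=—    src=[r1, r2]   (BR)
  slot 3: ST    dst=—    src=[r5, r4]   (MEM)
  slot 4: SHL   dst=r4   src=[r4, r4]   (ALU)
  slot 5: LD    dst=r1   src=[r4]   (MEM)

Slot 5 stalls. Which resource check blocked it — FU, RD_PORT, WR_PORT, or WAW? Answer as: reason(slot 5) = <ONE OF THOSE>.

slot 0 (MEM): ISSUE — free A3,Mu1,Ld0,B1 rp2 wp3
slot 1 (ALU): ISSUE — free A2,Mu1,Ld0,B1 rp0 wp2
slot 2 (BR): stall RD_PORT — free A2,Mu1,Ld0,B1 rp0 wp2
slot 3 (MEM): stall FU — free A2,Mu1,Ld0,B1 rp0 wp2
slot 4 (ALU): stall RD_PORT — free A2,Mu1,Ld0,B1 rp0 wp2
slot 5 (MEM): stall FU — free A2,Mu1,Ld0,B1 rp0 wp2

reason(slot 5) = FU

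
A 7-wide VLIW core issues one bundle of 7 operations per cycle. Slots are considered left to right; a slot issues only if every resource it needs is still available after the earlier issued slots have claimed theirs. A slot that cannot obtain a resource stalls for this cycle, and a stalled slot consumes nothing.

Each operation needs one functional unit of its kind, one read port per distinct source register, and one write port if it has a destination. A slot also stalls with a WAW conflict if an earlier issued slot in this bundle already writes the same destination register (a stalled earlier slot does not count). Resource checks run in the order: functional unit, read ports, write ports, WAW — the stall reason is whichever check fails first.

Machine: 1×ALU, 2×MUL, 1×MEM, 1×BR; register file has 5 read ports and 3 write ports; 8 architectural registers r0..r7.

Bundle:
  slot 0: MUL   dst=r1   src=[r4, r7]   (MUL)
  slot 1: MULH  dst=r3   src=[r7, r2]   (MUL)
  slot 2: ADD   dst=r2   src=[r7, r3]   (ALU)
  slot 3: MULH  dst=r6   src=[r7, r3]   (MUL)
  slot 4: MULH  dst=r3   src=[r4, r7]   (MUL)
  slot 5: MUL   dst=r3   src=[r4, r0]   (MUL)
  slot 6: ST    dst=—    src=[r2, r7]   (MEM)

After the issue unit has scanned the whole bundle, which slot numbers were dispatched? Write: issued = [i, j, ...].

(0) want 1×MUL +2rd +1wr — yes → AL1|MU1|ME1|BR1|rd3|wr2
(1) want 1×MUL +2rd +1wr — yes → AL1|MU0|ME1|BR1|rd1|wr1
(2) want 1×ALU +2rd +1wr — RD_PORT → AL1|MU0|ME1|BR1|rd1|wr1
(3) want 1×MUL +2rd +1wr — FU → AL1|MU0|ME1|BR1|rd1|wr1
(4) want 1×MUL +2rd +1wr — FU → AL1|MU0|ME1|BR1|rd1|wr1
(5) want 1×MUL +2rd +1wr — FU → AL1|MU0|ME1|BR1|rd1|wr1
(6) want 1×MEM +2rd +0wr — RD_PORT → AL1|MU0|ME1|BR1|rd1|wr1

issued = [0, 1]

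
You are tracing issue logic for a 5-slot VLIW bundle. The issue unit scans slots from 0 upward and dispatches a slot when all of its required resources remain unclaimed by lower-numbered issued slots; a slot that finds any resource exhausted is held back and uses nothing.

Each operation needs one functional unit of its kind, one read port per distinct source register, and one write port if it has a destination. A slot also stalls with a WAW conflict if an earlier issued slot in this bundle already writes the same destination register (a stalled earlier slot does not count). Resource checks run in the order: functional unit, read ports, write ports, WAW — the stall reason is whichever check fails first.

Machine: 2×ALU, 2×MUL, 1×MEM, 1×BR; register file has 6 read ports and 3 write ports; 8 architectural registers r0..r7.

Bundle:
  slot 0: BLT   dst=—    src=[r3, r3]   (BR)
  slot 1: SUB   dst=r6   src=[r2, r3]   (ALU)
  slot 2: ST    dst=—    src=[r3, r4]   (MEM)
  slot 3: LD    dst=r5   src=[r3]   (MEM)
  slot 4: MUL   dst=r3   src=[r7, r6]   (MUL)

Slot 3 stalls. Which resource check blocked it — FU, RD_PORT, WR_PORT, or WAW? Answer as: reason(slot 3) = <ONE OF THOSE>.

  0. BR ⇒ go  {2A/2Mu/1Ld/0B | 5r 3w}
  1. ALU→r6 ⇒ go  {1A/2Mu/1Ld/0B | 3r 2w}
  2. MEM ⇒ go  {1A/2Mu/0Ld/0B | 1r 2w}
  3. MEM→r5 ⇒ no(FU)  {1A/2Mu/0Ld/0B | 1r 2w}
  4. MUL→r3 ⇒ no(RD_PORT)  {1A/2Mu/0Ld/0B | 1r 2w}

reason(slot 3) = FU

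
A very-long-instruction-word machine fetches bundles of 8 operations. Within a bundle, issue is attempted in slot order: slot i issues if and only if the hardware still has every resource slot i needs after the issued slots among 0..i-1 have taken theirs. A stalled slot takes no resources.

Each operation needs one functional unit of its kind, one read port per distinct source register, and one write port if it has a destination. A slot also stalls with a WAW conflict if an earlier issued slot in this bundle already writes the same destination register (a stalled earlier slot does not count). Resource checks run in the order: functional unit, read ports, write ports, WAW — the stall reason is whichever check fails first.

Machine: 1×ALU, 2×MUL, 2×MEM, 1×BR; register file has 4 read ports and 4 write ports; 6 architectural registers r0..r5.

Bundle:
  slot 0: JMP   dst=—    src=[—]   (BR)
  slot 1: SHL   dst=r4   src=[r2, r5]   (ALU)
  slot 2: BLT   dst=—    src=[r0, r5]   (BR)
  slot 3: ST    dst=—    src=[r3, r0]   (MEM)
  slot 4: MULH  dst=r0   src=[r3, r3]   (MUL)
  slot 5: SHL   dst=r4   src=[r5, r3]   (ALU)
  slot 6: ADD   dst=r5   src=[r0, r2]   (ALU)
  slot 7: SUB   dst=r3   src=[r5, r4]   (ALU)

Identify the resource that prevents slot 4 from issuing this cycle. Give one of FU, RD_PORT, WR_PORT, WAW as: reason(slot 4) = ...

slot 0 (BR): ISSUE — free A1,Mu2,Ld2,B0 rp4 wp4
slot 1 (ALU): ISSUE — free A0,Mu2,Ld2,B0 rp2 wp3
slot 2 (BR): stall FU — free A0,Mu2,Ld2,B0 rp2 wp3
slot 3 (MEM): ISSUE — free A0,Mu2,Ld1,B0 rp0 wp3
slot 4 (MUL): stall RD_PORT — free A0,Mu2,Ld1,B0 rp0 wp3
slot 5 (ALU): stall FU — free A0,Mu2,Ld1,B0 rp0 wp3
slot 6 (ALU): stall FU — free A0,Mu2,Ld1,B0 rp0 wp3
slot 7 (ALU): stall FU — free A0,Mu2,Ld1,B0 rp0 wp3

reason(slot 4) = RD_PORT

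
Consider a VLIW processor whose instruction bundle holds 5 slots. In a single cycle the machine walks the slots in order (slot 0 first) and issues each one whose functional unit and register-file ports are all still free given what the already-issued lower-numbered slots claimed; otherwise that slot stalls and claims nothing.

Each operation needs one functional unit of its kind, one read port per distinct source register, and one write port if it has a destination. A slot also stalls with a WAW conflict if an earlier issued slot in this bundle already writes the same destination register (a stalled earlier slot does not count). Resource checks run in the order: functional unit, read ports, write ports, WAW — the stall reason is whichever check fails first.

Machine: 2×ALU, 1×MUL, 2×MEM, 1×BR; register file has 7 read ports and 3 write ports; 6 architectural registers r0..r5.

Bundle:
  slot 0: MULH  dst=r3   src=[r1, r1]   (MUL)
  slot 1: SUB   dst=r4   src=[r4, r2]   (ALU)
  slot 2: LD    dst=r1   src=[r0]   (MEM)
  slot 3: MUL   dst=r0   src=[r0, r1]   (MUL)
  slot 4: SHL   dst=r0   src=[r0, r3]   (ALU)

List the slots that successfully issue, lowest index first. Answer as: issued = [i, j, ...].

#0 MUL src=r1,r1 dispatched  <A:2 Mu:0 Ld:2 B:1 rd:6 wr:2>
#1 ALU src=r4,r2 dispatched  <A:1 Mu:0 Ld:2 B:1 rd:4 wr:1>
#2 MEM src=r0 dispatched  <A:1 Mu:0 Ld:1 B:1 rd:3 wr:0>
#3 MUL src=r0,r1 held:FU  <A:1 Mu:0 Ld:1 B:1 rd:3 wr:0>
#4 ALU src=r0,r3 held:WR_PORT  <A:1 Mu:0 Ld:1 B:1 rd:3 wr:0>

issued = [0, 1, 2]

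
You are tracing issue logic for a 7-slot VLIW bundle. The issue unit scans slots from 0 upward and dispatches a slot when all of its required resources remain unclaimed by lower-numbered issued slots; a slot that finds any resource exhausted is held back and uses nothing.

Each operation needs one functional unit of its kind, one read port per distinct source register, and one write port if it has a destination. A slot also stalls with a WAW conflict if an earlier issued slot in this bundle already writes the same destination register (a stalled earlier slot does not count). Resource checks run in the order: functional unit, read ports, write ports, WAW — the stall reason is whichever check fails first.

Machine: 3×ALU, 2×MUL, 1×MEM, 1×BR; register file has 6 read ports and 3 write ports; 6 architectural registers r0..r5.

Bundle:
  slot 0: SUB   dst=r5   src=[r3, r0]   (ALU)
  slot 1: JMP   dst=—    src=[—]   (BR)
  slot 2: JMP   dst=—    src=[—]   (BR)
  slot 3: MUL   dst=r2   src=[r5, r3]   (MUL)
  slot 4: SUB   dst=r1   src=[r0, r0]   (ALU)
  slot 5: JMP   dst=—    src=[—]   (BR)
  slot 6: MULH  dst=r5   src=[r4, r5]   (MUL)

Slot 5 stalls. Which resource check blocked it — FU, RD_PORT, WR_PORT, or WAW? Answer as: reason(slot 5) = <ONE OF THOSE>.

reason(slot 5) = FU

(0) want 1×ALU +2rd +1wr — yes → AL2|MU2|ME1|BR1|rd4|wr2
(1) want 1×BR +0rd +0wr — yes → AL2|MU2|ME1|BR0|rd4|wr2
(2) want 1×BR +0rd +0wr — FU → AL2|MU2|ME1|BR0|rd4|wr2
(3) want 1×MUL +2rd +1wr — yes → AL2|MU1|ME1|BR0|rd2|wr1
(4) want 1×ALU +1rd +1wr — yes → AL1|MU1|ME1|BR0|rd1|wr0
(5) want 1×BR +0rd +0wr — FU → AL1|MU1|ME1|BR0|rd1|wr0
(6) want 1×MUL +2rd +1wr — RD_PORT → AL1|MU1|ME1|BR0|rd1|wr0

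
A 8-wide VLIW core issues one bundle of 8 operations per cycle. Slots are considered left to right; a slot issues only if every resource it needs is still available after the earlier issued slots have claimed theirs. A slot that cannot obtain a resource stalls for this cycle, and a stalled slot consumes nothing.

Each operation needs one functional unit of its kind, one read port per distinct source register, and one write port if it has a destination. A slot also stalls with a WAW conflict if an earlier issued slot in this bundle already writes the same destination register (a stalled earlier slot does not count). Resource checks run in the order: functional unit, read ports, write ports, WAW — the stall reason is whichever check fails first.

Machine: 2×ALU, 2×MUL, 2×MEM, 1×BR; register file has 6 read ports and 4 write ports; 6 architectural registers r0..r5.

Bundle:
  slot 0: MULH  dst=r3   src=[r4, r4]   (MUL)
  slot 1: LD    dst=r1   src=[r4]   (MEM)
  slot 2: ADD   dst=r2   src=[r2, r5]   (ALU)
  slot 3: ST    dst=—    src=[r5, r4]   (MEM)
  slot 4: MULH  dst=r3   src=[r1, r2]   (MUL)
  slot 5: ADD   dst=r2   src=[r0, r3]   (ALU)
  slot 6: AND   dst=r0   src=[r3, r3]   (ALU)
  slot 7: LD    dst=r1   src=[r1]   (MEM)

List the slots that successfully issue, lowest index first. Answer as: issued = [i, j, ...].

slot 0 (MUL): ISSUE — free A2,Mu1,Ld2,B1 rp5 wp3
slot 1 (MEM): ISSUE — free A2,Mu1,Ld1,B1 rp4 wp2
slot 2 (ALU): ISSUE — free A1,Mu1,Ld1,B1 rp2 wp1
slot 3 (MEM): ISSUE — free A1,Mu1,Ld0,B1 rp0 wp1
slot 4 (MUL): stall RD_PORT — free A1,Mu1,Ld0,B1 rp0 wp1
slot 5 (ALU): stall RD_PORT — free A1,Mu1,Ld0,B1 rp0 wp1
slot 6 (ALU): stall RD_PORT — free A1,Mu1,Ld0,B1 rp0 wp1
slot 7 (MEM): stall FU — free A1,Mu1,Ld0,B1 rp0 wp1

issued = [0, 1, 2, 3]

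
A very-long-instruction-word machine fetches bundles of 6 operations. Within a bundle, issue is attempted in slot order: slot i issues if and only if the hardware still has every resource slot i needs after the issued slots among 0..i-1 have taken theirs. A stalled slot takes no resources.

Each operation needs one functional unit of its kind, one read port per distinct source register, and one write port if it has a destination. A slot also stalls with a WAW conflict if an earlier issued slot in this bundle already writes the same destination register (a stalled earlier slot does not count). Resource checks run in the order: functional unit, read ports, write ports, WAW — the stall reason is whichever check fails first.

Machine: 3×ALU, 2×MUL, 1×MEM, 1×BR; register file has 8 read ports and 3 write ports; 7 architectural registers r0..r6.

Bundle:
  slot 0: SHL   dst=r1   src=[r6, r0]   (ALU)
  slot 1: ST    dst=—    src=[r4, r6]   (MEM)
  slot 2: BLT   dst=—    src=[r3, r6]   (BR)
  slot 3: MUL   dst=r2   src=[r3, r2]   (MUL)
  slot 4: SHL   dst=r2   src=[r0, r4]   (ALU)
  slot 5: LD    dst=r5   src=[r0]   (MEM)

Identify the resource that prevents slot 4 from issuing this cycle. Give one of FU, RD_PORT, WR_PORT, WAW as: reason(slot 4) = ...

(0) want 1×ALU +2rd +1wr — yes → AL2|MU2|ME1|BR1|rd6|wr2
(1) want 1×MEM +2rd +0wr — yes → AL2|MU2|ME0|BR1|rd4|wr2
(2) want 1×BR +2rd +0wr — yes → AL2|MU2|ME0|BR0|rd2|wr2
(3) want 1×MUL +2rd +1wr — yes → AL2|MU1|ME0|BR0|rd0|wr1
(4) want 1×ALU +2rd +1wr — RD_PORT → AL2|MU1|ME0|BR0|rd0|wr1
(5) want 1×MEM +1rd +1wr — FU → AL2|MU1|ME0|BR0|rd0|wr1

reason(slot 4) = RD_PORT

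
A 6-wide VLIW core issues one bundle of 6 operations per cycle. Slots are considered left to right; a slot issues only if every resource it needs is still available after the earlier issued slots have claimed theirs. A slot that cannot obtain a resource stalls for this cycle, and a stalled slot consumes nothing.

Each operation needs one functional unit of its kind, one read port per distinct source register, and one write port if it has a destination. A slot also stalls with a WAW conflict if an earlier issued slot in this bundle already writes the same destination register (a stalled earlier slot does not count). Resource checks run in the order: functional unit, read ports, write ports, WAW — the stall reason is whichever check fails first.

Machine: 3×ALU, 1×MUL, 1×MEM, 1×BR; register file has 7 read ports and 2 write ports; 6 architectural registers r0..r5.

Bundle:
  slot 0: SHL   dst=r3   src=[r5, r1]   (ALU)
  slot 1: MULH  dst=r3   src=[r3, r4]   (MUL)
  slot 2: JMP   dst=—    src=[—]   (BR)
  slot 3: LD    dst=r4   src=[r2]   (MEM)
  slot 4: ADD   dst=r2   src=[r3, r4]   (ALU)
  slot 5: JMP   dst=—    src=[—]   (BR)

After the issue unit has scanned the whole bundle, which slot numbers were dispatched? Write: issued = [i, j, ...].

issued = [0, 2, 3]

[0] ALU needs rd=2 wr=1: ok; after: ALU=2 MUL=1 MEM=1 BR=1, R=5, W=1
[1] MUL needs rd=2 wr=1: WAW; after: ALU=2 MUL=1 MEM=1 BR=1, R=5, W=1
[2] BR needs rd=0 wr=0: ok; after: ALU=2 MUL=1 MEM=1 BR=0, R=5, W=1
[3] MEM needs rd=1 wr=1: ok; after: ALU=2 MUL=1 MEM=0 BR=0, R=4, W=0
[4] ALU needs rd=2 wr=1: WR_PORT; after: ALU=2 MUL=1 MEM=0 BR=0, R=4, W=0
[5] BR needs rd=0 wr=0: FU; after: ALU=2 MUL=1 MEM=0 BR=0, R=4, W=0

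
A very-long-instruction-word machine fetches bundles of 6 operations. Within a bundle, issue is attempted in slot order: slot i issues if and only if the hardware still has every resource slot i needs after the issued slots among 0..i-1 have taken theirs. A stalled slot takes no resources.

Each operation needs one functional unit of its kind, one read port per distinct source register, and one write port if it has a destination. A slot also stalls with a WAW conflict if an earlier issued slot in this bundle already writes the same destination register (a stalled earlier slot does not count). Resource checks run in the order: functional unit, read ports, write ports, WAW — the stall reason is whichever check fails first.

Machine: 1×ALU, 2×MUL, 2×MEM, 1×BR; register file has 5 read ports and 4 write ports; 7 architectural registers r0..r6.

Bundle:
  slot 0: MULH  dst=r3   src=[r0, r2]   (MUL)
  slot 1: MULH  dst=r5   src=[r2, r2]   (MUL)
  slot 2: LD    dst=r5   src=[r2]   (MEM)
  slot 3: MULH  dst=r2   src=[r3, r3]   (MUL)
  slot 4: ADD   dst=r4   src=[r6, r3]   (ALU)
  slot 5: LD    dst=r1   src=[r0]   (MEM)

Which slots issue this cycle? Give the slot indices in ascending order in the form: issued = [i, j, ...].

  0. MUL→r3 ⇒ go  {1A/1Mu/2Ld/1B | 3r 3w}
  1. MUL→r5 ⇒ go  {1A/0Mu/2Ld/1B | 2r 2w}
  2. MEM→r5 ⇒ no(WAW)  {1A/0Mu/2Ld/1B | 2r 2w}
  3. MUL→r2 ⇒ no(FU)  {1A/0Mu/2Ld/1B | 2r 2w}
  4. ALU→r4 ⇒ go  {0A/0Mu/2Ld/1B | 0r 1w}
  5. MEM→r1 ⇒ no(RD_PORT)  {0A/0Mu/2Ld/1B | 0r 1w}

issued = [0, 1, 4]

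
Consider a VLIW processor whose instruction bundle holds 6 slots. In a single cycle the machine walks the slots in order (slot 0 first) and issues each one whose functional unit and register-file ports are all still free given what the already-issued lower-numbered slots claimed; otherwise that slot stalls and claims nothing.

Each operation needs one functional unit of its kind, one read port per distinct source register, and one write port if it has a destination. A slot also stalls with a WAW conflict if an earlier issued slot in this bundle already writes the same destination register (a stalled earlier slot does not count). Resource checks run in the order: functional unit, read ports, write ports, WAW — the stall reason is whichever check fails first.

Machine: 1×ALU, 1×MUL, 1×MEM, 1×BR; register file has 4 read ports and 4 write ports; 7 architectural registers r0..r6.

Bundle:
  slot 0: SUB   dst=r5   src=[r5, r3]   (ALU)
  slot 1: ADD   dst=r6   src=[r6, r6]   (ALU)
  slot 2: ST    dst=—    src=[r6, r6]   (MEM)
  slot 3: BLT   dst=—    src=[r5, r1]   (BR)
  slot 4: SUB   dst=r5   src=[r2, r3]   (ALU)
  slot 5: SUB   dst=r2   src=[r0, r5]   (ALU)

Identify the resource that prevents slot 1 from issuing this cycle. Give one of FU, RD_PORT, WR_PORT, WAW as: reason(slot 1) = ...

reason(slot 1) = FU

  0. ALU→r5 ⇒ go  {0A/1Mu/1Ld/1B | 2r 3w}
  1. ALU→r6 ⇒ no(FU)  {0A/1Mu/1Ld/1B | 2r 3w}
  2. MEM ⇒ go  {0A/1Mu/0Ld/1B | 1r 3w}
  3. BR ⇒ no(RD_PORT)  {0A/1Mu/0Ld/1B | 1r 3w}
  4. ALU→r5 ⇒ no(FU)  {0A/1Mu/0Ld/1B | 1r 3w}
  5. ALU→r2 ⇒ no(FU)  {0A/1Mu/0Ld/1B | 1r 3w}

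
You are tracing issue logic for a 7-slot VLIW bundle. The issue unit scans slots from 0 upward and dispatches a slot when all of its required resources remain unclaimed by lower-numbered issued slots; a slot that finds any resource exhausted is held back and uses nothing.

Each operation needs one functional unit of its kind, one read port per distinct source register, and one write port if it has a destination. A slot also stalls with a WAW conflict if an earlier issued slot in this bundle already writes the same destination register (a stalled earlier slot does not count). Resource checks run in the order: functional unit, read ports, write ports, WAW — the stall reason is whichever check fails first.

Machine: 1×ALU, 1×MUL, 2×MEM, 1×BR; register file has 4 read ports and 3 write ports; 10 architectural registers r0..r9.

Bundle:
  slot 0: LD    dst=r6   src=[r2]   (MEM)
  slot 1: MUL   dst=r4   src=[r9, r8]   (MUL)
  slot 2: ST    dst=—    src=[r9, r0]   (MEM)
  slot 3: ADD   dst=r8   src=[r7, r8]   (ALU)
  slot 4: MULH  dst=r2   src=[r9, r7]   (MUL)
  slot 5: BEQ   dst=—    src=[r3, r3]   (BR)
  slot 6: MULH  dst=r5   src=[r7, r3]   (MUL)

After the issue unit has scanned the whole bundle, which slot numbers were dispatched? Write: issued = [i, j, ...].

slot 0 (MEM): ISSUE — free A1,Mu1,Ld1,B1 rp3 wp2
slot 1 (MUL): ISSUE — free A1,Mu0,Ld1,B1 rp1 wp1
slot 2 (MEM): stall RD_PORT — free A1,Mu0,Ld1,B1 rp1 wp1
slot 3 (ALU): stall RD_PORT — free A1,Mu0,Ld1,B1 rp1 wp1
slot 4 (MUL): stall FU — free A1,Mu0,Ld1,B1 rp1 wp1
slot 5 (BR): ISSUE — free A1,Mu0,Ld1,B0 rp0 wp1
slot 6 (MUL): stall FU — free A1,Mu0,Ld1,B0 rp0 wp1

issued = [0, 1, 5]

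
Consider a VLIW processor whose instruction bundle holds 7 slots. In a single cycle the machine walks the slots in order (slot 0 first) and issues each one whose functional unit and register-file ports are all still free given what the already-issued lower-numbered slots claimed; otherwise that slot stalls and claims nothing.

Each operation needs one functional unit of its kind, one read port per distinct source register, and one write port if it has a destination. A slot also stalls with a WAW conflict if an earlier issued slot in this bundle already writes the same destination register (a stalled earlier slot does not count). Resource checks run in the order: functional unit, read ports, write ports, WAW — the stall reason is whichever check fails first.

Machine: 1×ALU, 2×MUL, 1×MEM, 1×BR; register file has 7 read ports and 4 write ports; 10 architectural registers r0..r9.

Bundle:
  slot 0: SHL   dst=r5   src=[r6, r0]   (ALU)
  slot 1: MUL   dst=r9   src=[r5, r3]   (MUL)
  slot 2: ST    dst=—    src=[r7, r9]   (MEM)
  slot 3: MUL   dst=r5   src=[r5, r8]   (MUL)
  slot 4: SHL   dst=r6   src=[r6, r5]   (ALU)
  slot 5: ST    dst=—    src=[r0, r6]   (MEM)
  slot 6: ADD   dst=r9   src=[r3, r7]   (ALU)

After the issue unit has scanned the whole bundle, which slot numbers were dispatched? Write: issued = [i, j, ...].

slot 0 (ALU): ISSUE — free A0,Mu2,Ld1,B1 rp5 wp3
slot 1 (MUL): ISSUE — free A0,Mu1,Ld1,B1 rp3 wp2
slot 2 (MEM): ISSUE — free A0,Mu1,Ld0,B1 rp1 wp2
slot 3 (MUL): stall RD_PORT — free A0,Mu1,Ld0,B1 rp1 wp2
slot 4 (ALU): stall FU — free A0,Mu1,Ld0,B1 rp1 wp2
slot 5 (MEM): stall FU — free A0,Mu1,Ld0,B1 rp1 wp2
slot 6 (ALU): stall FU — free A0,Mu1,Ld0,B1 rp1 wp2

issued = [0, 1, 2]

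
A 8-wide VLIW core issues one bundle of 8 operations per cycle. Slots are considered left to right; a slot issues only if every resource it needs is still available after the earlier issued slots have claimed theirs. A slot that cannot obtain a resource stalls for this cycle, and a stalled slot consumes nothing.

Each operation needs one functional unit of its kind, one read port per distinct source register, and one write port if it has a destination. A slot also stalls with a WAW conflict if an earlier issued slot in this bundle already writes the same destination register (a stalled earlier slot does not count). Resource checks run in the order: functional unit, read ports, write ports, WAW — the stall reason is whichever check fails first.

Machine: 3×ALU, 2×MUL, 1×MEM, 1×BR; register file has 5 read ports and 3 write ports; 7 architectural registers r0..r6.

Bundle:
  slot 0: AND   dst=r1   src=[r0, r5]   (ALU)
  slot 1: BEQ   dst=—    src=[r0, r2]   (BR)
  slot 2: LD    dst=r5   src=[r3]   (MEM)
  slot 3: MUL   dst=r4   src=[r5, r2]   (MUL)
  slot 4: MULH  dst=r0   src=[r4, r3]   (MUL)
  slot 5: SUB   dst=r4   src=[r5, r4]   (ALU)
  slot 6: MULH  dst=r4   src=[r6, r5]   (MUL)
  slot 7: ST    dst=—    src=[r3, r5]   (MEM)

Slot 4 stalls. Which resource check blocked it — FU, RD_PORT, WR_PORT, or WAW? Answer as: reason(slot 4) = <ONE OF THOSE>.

(0) want 1×ALU +2rd +1wr — yes → AL2|MU2|ME1|BR1|rd3|wr2
(1) want 1×BR +2rd +0wr — yes → AL2|MU2|ME1|BR0|rd1|wr2
(2) want 1×MEM +1rd +1wr — yes → AL2|MU2|ME0|BR0|rd0|wr1
(3) want 1×MUL +2rd +1wr — RD_PORT → AL2|MU2|ME0|BR0|rd0|wr1
(4) want 1×MUL +2rd +1wr — RD_PORT → AL2|MU2|ME0|BR0|rd0|wr1
(5) want 1×ALU +2rd +1wr — RD_PORT → AL2|MU2|ME0|BR0|rd0|wr1
(6) want 1×MUL +2rd +1wr — RD_PORT → AL2|MU2|ME0|BR0|rd0|wr1
(7) want 1×MEM +2rd +0wr — FU → AL2|MU2|ME0|BR0|rd0|wr1

reason(slot 4) = RD_PORT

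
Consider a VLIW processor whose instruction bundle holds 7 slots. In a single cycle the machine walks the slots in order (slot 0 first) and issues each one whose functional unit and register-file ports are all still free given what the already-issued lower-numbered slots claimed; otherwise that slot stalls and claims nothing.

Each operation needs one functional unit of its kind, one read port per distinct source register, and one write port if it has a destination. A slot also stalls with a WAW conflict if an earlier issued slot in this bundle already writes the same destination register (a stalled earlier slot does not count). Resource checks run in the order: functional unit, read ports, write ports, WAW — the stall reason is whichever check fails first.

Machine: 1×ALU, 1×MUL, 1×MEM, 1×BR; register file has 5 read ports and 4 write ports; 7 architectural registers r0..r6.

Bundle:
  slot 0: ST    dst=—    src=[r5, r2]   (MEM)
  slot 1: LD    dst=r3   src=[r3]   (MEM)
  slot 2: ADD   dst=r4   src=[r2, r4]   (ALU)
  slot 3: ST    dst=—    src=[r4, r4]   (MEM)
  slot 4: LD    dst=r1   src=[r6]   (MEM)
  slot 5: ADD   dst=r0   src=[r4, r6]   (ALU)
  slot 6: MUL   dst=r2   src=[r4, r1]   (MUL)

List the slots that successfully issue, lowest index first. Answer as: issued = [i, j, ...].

issued = [0, 2]

slot 0 (MEM): ISSUE — free A1,Mu1,Ld0,B1 rp3 wp4
slot 1 (MEM): stall FU — free A1,Mu1,Ld0,B1 rp3 wp4
slot 2 (ALU): ISSUE — free A0,Mu1,Ld0,B1 rp1 wp3
slot 3 (MEM): stall FU — free A0,Mu1,Ld0,B1 rp1 wp3
slot 4 (MEM): stall FU — free A0,Mu1,Ld0,B1 rp1 wp3
slot 5 (ALU): stall FU — free A0,Mu1,Ld0,B1 rp1 wp3
slot 6 (MUL): stall RD_PORT — free A0,Mu1,Ld0,B1 rp1 wp3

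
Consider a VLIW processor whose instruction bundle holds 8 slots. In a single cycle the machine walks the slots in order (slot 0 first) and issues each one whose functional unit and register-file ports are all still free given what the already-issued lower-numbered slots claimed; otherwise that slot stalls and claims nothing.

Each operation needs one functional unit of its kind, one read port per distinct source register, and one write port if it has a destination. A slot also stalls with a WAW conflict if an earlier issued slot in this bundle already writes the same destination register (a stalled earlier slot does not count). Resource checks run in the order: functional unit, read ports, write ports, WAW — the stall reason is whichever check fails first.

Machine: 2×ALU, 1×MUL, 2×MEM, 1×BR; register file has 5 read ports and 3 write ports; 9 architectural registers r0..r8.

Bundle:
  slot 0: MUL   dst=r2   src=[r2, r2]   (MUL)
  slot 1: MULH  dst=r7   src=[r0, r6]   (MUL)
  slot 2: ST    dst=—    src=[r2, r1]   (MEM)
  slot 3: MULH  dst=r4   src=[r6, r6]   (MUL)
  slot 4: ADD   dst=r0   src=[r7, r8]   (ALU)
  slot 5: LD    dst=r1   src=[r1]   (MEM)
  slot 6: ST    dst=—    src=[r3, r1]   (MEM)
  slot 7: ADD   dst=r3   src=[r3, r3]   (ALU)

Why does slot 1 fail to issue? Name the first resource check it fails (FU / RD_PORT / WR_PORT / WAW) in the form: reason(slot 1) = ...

reason(slot 1) = FU

#0 MUL src=r2,r2 dispatched  <A:2 Mu:0 Ld:2 B:1 rd:4 wr:2>
#1 MUL src=r0,r6 held:FU  <A:2 Mu:0 Ld:2 B:1 rd:4 wr:2>
#2 MEM src=r2,r1 dispatched  <A:2 Mu:0 Ld:1 B:1 rd:2 wr:2>
#3 MUL src=r6,r6 held:FU  <A:2 Mu:0 Ld:1 B:1 rd:2 wr:2>
#4 ALU src=r7,r8 dispatched  <A:1 Mu:0 Ld:1 B:1 rd:0 wr:1>
#5 MEM src=r1 held:RD_PORT  <A:1 Mu:0 Ld:1 B:1 rd:0 wr:1>
#6 MEM src=r3,r1 held:RD_PORT  <A:1 Mu:0 Ld:1 B:1 rd:0 wr:1>
#7 ALU src=r3,r3 held:RD_PORT  <A:1 Mu:0 Ld:1 B:1 rd:0 wr:1>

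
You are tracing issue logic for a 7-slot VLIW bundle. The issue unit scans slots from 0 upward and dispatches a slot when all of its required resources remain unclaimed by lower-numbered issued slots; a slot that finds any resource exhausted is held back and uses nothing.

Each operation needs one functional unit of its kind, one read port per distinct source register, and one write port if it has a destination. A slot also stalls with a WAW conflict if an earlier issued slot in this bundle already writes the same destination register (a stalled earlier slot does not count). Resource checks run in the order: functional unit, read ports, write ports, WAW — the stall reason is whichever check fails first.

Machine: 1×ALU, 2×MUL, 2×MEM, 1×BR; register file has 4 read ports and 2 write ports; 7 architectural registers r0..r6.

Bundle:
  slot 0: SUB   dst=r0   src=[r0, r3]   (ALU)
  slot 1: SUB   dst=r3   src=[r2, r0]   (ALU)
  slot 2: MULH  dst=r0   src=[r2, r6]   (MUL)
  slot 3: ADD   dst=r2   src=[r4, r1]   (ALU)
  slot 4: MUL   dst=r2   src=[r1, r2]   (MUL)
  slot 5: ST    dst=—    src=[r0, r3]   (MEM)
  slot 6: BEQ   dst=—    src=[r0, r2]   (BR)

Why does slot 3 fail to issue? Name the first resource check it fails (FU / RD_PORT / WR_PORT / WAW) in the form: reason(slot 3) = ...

reason(slot 3) = FU

[0] ALU needs rd=2 wr=1: ok; after: ALU=0 MUL=2 MEM=2 BR=1, R=2, W=1
[1] ALU needs rd=2 wr=1: FU; after: ALU=0 MUL=2 MEM=2 BR=1, R=2, W=1
[2] MUL needs rd=2 wr=1: WAW; after: ALU=0 MUL=2 MEM=2 BR=1, R=2, W=1
[3] ALU needs rd=2 wr=1: FU; after: ALU=0 MUL=2 MEM=2 BR=1, R=2, W=1
[4] MUL needs rd=2 wr=1: ok; after: ALU=0 MUL=1 MEM=2 BR=1, R=0, W=0
[5] MEM needs rd=2 wr=0: RD_PORT; after: ALU=0 MUL=1 MEM=2 BR=1, R=0, W=0
[6] BR needs rd=2 wr=0: RD_PORT; after: ALU=0 MUL=1 MEM=2 BR=1, R=0, W=0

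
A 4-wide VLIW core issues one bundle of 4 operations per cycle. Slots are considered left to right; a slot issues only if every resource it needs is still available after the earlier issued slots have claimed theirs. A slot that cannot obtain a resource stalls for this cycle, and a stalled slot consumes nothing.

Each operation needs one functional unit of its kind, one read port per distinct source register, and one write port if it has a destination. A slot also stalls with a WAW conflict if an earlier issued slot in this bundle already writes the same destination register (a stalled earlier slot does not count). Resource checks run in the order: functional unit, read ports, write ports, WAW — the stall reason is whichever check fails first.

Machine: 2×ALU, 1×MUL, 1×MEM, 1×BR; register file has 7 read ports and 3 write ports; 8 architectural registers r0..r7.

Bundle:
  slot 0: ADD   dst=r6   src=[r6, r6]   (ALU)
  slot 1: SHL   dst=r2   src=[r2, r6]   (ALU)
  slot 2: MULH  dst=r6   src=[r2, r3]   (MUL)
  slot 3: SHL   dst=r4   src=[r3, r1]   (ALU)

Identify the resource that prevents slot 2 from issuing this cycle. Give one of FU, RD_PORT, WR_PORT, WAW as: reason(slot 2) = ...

#0 ALU src=r6,r6 dispatched  <A:1 Mu:1 Ld:1 B:1 rd:6 wr:2>
#1 ALU src=r2,r6 dispatched  <A:0 Mu:1 Ld:1 B:1 rd:4 wr:1>
#2 MUL src=r2,r3 held:WAW  <A:0 Mu:1 Ld:1 B:1 rd:4 wr:1>
#3 ALU src=r3,r1 held:FU  <A:0 Mu:1 Ld:1 B:1 rd:4 wr:1>

reason(slot 2) = WAW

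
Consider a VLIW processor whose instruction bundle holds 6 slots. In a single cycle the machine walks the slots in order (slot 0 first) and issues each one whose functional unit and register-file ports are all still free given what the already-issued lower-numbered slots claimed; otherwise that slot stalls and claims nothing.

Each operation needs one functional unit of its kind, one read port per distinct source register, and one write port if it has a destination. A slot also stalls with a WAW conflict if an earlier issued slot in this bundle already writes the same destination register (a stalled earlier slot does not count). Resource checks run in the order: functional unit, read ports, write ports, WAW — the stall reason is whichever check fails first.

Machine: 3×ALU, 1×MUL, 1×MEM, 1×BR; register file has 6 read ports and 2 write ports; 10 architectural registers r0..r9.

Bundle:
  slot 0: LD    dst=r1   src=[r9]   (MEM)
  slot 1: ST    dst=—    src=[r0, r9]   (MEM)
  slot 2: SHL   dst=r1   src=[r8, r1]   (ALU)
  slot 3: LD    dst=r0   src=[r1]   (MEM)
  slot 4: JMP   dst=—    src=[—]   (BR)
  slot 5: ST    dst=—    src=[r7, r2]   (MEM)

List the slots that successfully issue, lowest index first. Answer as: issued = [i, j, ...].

#0 MEM src=r9 dispatched  <A:3 Mu:1 Ld:0 B:1 rd:5 wr:1>
#1 MEM src=r0,r9 held:FU  <A:3 Mu:1 Ld:0 B:1 rd:5 wr:1>
#2 ALU src=r8,r1 held:WAW  <A:3 Mu:1 Ld:0 B:1 rd:5 wr:1>
#3 MEM src=r1 held:FU  <A:3 Mu:1 Ld:0 B:1 rd:5 wr:1>
#4 BR src=- dispatched  <A:3 Mu:1 Ld:0 B:0 rd:5 wr:1>
#5 MEM src=r7,r2 held:FU  <A:3 Mu:1 Ld:0 B:0 rd:5 wr:1>

issued = [0, 4]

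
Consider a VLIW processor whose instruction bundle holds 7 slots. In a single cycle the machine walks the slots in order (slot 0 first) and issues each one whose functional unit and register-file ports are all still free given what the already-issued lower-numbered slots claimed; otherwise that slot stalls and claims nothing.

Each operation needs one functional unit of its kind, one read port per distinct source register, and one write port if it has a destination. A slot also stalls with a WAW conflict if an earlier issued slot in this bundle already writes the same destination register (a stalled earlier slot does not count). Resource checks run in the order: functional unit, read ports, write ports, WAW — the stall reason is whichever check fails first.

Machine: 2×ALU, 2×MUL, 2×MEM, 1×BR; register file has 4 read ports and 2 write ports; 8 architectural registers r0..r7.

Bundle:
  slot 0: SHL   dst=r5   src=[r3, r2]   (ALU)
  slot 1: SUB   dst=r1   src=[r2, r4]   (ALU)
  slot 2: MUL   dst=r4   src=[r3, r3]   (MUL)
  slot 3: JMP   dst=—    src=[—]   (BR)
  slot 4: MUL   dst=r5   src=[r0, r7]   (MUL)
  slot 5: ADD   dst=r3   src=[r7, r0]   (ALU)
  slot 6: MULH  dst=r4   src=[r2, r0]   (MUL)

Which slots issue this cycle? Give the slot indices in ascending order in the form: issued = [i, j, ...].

[0] ALU needs rd=2 wr=1: ok; after: ALU=1 MUL=2 MEM=2 BR=1, R=2, W=1
[1] ALU needs rd=2 wr=1: ok; after: ALU=0 MUL=2 MEM=2 BR=1, R=0, W=0
[2] MUL needs rd=1 wr=1: RD_PORT; after: ALU=0 MUL=2 MEM=2 BR=1, R=0, W=0
[3] BR needs rd=0 wr=0: ok; after: ALU=0 MUL=2 MEM=2 BR=0, R=0, W=0
[4] MUL needs rd=2 wr=1: RD_PORT; after: ALU=0 MUL=2 MEM=2 BR=0, R=0, W=0
[5] ALU needs rd=2 wr=1: FU; after: ALU=0 MUL=2 MEM=2 BR=0, R=0, W=0
[6] MUL needs rd=2 wr=1: RD_PORT; after: ALU=0 MUL=2 MEM=2 BR=0, R=0, W=0

issued = [0, 1, 3]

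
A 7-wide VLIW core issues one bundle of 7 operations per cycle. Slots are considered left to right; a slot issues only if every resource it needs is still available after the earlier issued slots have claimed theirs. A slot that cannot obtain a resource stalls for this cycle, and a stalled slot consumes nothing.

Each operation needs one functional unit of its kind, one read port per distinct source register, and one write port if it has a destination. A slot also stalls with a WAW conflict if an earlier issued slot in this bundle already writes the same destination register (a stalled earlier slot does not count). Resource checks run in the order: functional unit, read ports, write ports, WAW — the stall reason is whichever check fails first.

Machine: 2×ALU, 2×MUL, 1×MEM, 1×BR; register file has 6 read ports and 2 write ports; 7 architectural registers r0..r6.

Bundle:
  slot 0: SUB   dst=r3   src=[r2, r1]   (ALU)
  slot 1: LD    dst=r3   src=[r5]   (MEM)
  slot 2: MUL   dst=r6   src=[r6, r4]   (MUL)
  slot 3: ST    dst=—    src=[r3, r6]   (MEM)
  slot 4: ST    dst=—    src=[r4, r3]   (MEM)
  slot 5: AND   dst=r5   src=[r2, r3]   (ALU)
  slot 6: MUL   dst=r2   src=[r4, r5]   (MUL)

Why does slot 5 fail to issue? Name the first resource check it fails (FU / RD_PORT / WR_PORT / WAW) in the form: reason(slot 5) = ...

slot 0 (ALU): ISSUE — free A1,Mu2,Ld1,B1 rp4 wp1
slot 1 (MEM): stall WAW — free A1,Mu2,Ld1,B1 rp4 wp1
slot 2 (MUL): ISSUE — free A1,Mu1,Ld1,B1 rp2 wp0
slot 3 (MEM): ISSUE — free A1,Mu1,Ld0,B1 rp0 wp0
slot 4 (MEM): stall FU — free A1,Mu1,Ld0,B1 rp0 wp0
slot 5 (ALU): stall RD_PORT — free A1,Mu1,Ld0,B1 rp0 wp0
slot 6 (MUL): stall RD_PORT — free A1,Mu1,Ld0,B1 rp0 wp0

reason(slot 5) = RD_PORT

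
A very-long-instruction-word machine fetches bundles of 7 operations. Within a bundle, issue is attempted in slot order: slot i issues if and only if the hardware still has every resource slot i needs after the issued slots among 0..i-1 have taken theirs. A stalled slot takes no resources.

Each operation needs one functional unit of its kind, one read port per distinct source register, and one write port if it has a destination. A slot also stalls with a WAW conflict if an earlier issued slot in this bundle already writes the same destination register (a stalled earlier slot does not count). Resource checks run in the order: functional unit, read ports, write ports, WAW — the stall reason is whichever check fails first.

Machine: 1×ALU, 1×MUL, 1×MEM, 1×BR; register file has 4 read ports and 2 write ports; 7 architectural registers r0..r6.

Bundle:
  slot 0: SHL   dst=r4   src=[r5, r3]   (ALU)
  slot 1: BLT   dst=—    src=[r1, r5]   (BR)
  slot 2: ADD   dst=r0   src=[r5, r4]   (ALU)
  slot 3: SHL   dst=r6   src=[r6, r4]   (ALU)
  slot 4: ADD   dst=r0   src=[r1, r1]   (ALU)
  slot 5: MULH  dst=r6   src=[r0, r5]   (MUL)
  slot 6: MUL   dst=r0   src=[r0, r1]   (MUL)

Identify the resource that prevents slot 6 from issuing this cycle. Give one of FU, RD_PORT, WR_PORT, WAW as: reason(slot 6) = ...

reason(slot 6) = RD_PORT

slot 0 (ALU): ISSUE — free A0,Mu1,Ld1,B1 rp2 wp1
slot 1 (BR): ISSUE — free A0,Mu1,Ld1,B0 rp0 wp1
slot 2 (ALU): stall FU — free A0,Mu1,Ld1,B0 rp0 wp1
slot 3 (ALU): stall FU — free A0,Mu1,Ld1,B0 rp0 wp1
slot 4 (ALU): stall FU — free A0,Mu1,Ld1,B0 rp0 wp1
slot 5 (MUL): stall RD_PORT — free A0,Mu1,Ld1,B0 rp0 wp1
slot 6 (MUL): stall RD_PORT — free A0,Mu1,Ld1,B0 rp0 wp1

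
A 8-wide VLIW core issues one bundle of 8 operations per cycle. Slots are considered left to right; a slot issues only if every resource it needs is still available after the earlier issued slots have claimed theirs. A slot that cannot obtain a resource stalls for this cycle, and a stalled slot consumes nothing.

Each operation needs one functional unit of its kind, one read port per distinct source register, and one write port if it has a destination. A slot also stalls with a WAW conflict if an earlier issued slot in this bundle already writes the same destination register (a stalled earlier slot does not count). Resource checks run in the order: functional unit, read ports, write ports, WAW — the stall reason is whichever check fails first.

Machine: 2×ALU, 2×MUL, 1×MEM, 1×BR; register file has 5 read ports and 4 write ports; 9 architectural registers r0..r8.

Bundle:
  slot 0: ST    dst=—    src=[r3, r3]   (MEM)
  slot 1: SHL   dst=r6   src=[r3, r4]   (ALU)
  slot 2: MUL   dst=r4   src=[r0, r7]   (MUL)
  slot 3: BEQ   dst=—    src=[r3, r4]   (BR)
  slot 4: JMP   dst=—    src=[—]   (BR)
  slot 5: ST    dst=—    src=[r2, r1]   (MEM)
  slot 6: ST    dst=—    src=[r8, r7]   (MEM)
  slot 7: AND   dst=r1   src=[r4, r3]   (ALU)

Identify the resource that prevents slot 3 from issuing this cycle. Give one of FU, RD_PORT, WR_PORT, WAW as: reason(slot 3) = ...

reason(slot 3) = RD_PORT

slot 0 (MEM): ISSUE — free A2,Mu2,Ld0,B1 rp4 wp4
slot 1 (ALU): ISSUE — free A1,Mu2,Ld0,B1 rp2 wp3
slot 2 (MUL): ISSUE — free A1,Mu1,Ld0,B1 rp0 wp2
slot 3 (BR): stall RD_PORT — free A1,Mu1,Ld0,B1 rp0 wp2
slot 4 (BR): ISSUE — free A1,Mu1,Ld0,B0 rp0 wp2
slot 5 (MEM): stall FU — free A1,Mu1,Ld0,B0 rp0 wp2
slot 6 (MEM): stall FU — free A1,Mu1,Ld0,B0 rp0 wp2
slot 7 (ALU): stall RD_PORT — free A1,Mu1,Ld0,B0 rp0 wp2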